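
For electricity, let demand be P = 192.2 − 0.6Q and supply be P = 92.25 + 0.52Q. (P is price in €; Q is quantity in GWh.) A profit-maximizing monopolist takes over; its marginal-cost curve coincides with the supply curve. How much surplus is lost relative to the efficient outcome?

€542.70

Competitive equilibrium: 192.2 − 0.6Q = 92.25 + 0.52Q → Q* = 89.2411, P* = 138.6554.
Marginal revenue: MR = 192.2 − 1.2Q. Set MR = MC: 192.2 − 1.2Q = 92.25 + 0.52Q → Q_m = 58.1105.
Price P_m = 192.2 − 0.6·58.1105 = 157.3337; MC(Q_m) = 92.25 + 0.52·58.1105 = 122.4675.
Competitive Q* = 89.2411, so ΔQ = 31.1306; wedge = 157.3337 − 122.4675 = 34.8662.
DWL = ½ × 31.1306 × 34.8662 = €542.70.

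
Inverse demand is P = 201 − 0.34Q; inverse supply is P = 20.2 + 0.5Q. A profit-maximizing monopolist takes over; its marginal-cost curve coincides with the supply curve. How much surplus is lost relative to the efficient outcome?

Competitive equilibrium: 201 − 0.34Q = 20.2 + 0.5Q → Q* = 215.2381, P* = 127.81905.
Marginal revenue: MR = 201 − 0.68Q. Set MR = MC: 201 − 0.68Q = 20.2 + 0.5Q → Q_m = 153.22034.
Price P_m = 201 − 0.34·153.22034 = 148.90508; MC(Q_m) = 20.2 + 0.5·153.22034 = 96.81017.
Competitive Q* = 215.2381, so ΔQ = 62.01776; wedge = 148.90508 − 96.81017 = 52.09491.
Deadweight loss = ½ × 62.01776 × 52.09491 = 1615.40.

1615.40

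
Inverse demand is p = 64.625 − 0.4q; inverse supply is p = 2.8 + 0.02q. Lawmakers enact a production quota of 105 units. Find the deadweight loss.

374.02

Competitive equilibrium: 64.625 − 0.4q = 2.8 + 0.02q → q* = 147.2024, p* = 5.744.
At q = 105: demand price = 64.625 − 0.4·105 = 22.625; supply price = 2.8 + 0.02·105 = 4.9.
Δq = 147.2024 − 105 = 42.2024; wedge = 22.625 − 4.9 = 17.725.
Welfare loss = ½ × 42.2024 × 17.725 = 374.02.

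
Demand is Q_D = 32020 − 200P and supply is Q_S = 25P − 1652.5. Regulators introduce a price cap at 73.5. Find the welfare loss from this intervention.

In inverse form: demand P = 160.1 − 0.005Q, supply P = 66.1 + 0.04Q.
Competitive equilibrium: 160.1 − 0.005Q = 66.1 + 0.04Q → Q* = 2088.8889, P* = 149.6556.
At the ceiling P = 73.5, quantity supplied = (73.5 − 66.1)/0.04 = 185.
Willingness to pay at Q' = 185: 160.1 − 0.005·185 = 159.175.
ΔQ = 2088.8889 − 185 = 1903.8889; wedge = 159.175 − 73.5 = 85.675.
Deadweight loss = ½ × 1903.8889 × 85.675 = 81557.84.

81557.84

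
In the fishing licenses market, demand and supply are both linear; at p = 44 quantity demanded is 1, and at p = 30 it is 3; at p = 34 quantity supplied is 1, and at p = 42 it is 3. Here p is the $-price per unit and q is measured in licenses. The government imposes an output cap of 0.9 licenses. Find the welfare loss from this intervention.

$5.60

Demand slope = (30 − 44)/(3 − 1) = −7, so p = 51 − 7q.
Supply slope = (42 − 34)/(3 − 1) = 4, so p = 30 + 4q.
Competitive equilibrium: 51 − 7q = 30 + 4q → q* = 1.9091, p* = 37.6364.
At q = 0.9: demand price = 51 − 7·0.9 = 44.7; supply price = 30 + 4·0.9 = 33.6.
Δq = 1.9091 − 0.9 = 1.0091; wedge = 44.7 − 33.6 = 11.1.
Deadweight loss = ½ × 1.0091 × 11.1 = $5.60.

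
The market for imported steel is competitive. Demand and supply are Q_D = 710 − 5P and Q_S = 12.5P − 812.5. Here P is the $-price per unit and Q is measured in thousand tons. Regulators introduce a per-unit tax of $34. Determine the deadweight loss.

$2064.29 thousand

In inverse form: demand P = 142 − 0.2Q, supply P = 65 + 0.08Q.
Competitive equilibrium: 142 − 0.2Q = 65 + 0.08Q → Q* = 275, P* = 87.
With the tax, the buyer price exceeds the seller price by 34: (142 − 0.2Q) − (65 + 0.08Q) = 34 → Q' = 153.5714.
ΔQ = 275 − 153.5714 = 121.4286; the wedge equals the tax, 34.
DWL = ½ × 121.4286 × 34 = $2064.29 thousand.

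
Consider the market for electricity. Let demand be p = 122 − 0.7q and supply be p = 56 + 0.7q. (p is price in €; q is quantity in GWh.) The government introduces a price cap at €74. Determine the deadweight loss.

Competitive equilibrium: 122 − 0.7q = 56 + 0.7q → q* = 47.1429, p* = 89.
At the ceiling p = 74, quantity supplied = (74 − 56)/0.7 = 25.7143.
Willingness to pay at q' = 25.7143: 122 − 0.7·25.7143 = 104.
Δq = 47.1429 − 25.7143 = 21.4286; wedge = 104 − 74 = 30.
The triangle = ½ × 21.4286 × 30 = €321.43.

€321.43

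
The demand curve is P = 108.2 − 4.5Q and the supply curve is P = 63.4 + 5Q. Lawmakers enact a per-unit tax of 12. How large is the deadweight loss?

7.58

Competitive equilibrium: 108.2 − 4.5Q = 63.4 + 5Q → Q* = 4.7158, P* = 86.9789.
With the tax, the buyer price exceeds the seller price by 12: (108.2 − 4.5Q) − (63.4 + 5Q) = 12 → Q' = 3.4526.
ΔQ = 4.7158 − 3.4526 = 1.2632; the wedge equals the tax, 12.
Welfare loss = ½ × 1.2632 × 12 = 7.58.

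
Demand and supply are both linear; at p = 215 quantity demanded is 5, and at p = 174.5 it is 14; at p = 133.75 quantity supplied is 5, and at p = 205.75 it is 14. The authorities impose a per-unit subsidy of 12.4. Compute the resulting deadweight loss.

6.15

Demand slope = (174.5 − 215)/(14 − 5) = −4.5, so p = 237.5 − 4.5q.
Supply slope = (205.75 − 133.75)/(14 − 5) = 8, so p = 93.75 + 8q.
Competitive equilibrium: 237.5 − 4.5q = 93.75 + 8q → q* = 11.5, p* = 185.75.
The subsidy lowers effective supply by 12.4: p = 81.35 + 8q.
New quantity: 237.5 − 4.5q = 81.35 + 8q → q' = 12.492.
Overproduction Δq = 12.492 − 11.5 = 0.992; wedge = subsidy = 12.4.
DWL = ½ × 0.992 × 12.4 = 6.15.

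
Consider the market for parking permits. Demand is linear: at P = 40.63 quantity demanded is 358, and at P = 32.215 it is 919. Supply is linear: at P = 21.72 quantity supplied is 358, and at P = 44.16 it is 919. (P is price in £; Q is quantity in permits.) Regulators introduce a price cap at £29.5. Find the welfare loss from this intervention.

Demand slope = (32.215 − 40.63)/(919 − 358) = −0.015, so P = 46 − 0.015Q.
Supply slope = (44.16 − 21.72)/(919 − 358) = 0.04, so P = 7.4 + 0.04Q.
Competitive equilibrium: 46 − 0.015Q = 7.4 + 0.04Q → Q* = 701.8182, P* = 35.4727.
At the ceiling P = 29.5, quantity supplied = (29.5 − 7.4)/0.04 = 552.5.
Willingness to pay at Q' = 552.5: 46 − 0.015·552.5 = 37.7125.
ΔQ = 701.8182 − 552.5 = 149.3182; wedge = 37.7125 − 29.5 = 8.2125.
Deadweight loss = ½ × 149.3182 × 8.2125 = £613.14.

£613.14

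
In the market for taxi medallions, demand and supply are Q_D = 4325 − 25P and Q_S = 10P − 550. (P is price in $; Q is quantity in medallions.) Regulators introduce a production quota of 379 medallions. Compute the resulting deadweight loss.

$15061.44

In inverse form: demand P = 173 − 0.04Q, supply P = 55 + 0.1Q.
Competitive equilibrium: 173 − 0.04Q = 55 + 0.1Q → Q* = 842.8571, P* = 139.2857.
At Q = 379: demand price = 173 − 0.04·379 = 157.84; supply price = 55 + 0.1·379 = 92.9.
ΔQ = 842.8571 − 379 = 463.8571; wedge = 157.84 − 92.9 = 64.94.
DWL = ½ × 463.8571 × 64.94 = $15061.44.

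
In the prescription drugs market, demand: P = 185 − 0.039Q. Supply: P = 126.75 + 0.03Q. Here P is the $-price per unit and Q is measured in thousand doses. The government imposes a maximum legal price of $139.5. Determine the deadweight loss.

Competitive equilibrium: 185 − 0.039Q = 126.75 + 0.03Q → Q* = 844.2029, P* = 152.0761.
At the ceiling P = 139.5, quantity supplied = (139.5 − 126.75)/0.03 = 425.
Willingness to pay at Q' = 425: 185 − 0.039·425 = 168.425.
ΔQ = 844.2029 − 425 = 419.2029; wedge = 168.425 − 139.5 = 28.925.
DWL = ½ × 419.2029 × 28.925 = $6062.72 thousand.

$6062.72 thousand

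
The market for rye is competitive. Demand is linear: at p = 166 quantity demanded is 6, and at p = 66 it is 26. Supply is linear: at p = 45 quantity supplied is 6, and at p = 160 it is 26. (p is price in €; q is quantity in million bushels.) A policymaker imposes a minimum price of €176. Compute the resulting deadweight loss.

€944.48 million

Demand slope = (66 − 166)/(26 − 6) = −5, so p = 196 − 5q.
Supply slope = (160 − 45)/(26 − 6) = 5.75, so p = 10.5 + 5.75q.
Competitive equilibrium: 196 − 5q = 10.5 + 5.75q → q* = 17.2558, p* = 109.7209.
At the floor p = 176, quantity demanded = (196 − 176)/5 = 4.
Sellers' marginal cost at q' = 4: 10.5 + 5.75·4 = 33.5.
Δq = 17.2558 − 4 = 13.2558; wedge = 176 − 33.5 = 142.5.
DWL = ½ × 13.2558 × 142.5 = €944.48 million.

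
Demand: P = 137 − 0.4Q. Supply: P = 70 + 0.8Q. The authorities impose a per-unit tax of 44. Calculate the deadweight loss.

806.67

Competitive equilibrium: 137 − 0.4Q = 70 + 0.8Q → Q* = 55.8333, P* = 114.6667.
With the tax, the buyer price exceeds the seller price by 44: (137 − 0.4Q) − (70 + 0.8Q) = 44 → Q' = 19.1667.
ΔQ = 55.8333 − 19.1667 = 36.6666; the wedge equals the tax, 44.
Deadweight loss = ½ × 36.6666 × 44 = 806.67.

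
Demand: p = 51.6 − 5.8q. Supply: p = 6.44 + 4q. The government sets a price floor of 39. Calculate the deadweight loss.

Competitive equilibrium: 51.6 − 5.8q = 6.44 + 4q → q* = 4.6082, p* = 24.8727.
At the floor p = 39, quantity demanded = (51.6 − 39)/5.8 = 2.1724.
Sellers' marginal cost at q' = 2.1724: 6.44 + 4·2.1724 = 15.1296.
Δq = 4.6082 − 2.1724 = 2.4358; wedge = 39 − 15.1296 = 23.8704.
Deadweight loss = ½ × 2.4358 × 23.8704 = 29.07.

29.07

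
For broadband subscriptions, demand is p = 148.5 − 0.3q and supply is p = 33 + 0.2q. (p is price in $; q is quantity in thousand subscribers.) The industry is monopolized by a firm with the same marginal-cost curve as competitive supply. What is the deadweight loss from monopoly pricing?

$1875.97 thousand

Competitive equilibrium: 148.5 − 0.3q = 33 + 0.2q → q* = 231, p* = 79.2.
Marginal revenue: MR = 148.5 − 0.6q. Set MR = MC: 148.5 − 0.6q = 33 + 0.2q → q_m = 144.375.
Price p_m = 148.5 − 0.3·144.375 = 105.1875; MC(q_m) = 33 + 0.2·144.375 = 61.875.
Competitive q* = 231, so Δq = 86.625; wedge = 105.1875 − 61.875 = 43.3125.
DWL = ½ × 86.625 × 43.3125 = $1875.97 thousand.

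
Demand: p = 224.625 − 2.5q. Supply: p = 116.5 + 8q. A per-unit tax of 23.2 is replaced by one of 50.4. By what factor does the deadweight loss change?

4.719

Competitive equilibrium: 224.625 − 2.5q = 116.5 + 8q → q* = 10.2976, p* = 198.881.
For a per-unit tax t: Δq = t/10.5, so DWL = ½·t·(t/10.5) = t²/21.
At t = 23.2: DWL = 25.630. At t = 50.4: DWL = 120.96.
Ratio = (50.4/23.2)² = 4.719.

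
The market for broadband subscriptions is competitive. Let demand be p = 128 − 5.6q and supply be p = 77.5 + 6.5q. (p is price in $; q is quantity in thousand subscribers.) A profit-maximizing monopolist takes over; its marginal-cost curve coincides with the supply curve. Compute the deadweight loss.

Competitive equilibrium: 128 − 5.6q = 77.5 + 6.5q → q* = 4.1736, p* = 104.6281.
Marginal revenue: MR = 128 − 11.2q. Set MR = MC: 128 − 11.2q = 77.5 + 6.5q → q_m = 2.8531.
Price p_m = 128 − 5.6·2.8531 = 112.0226; MC(q_m) = 77.5 + 6.5·2.8531 = 96.0452.
Competitive q* = 4.1736, so Δq = 1.3205; wedge = 112.0226 − 96.0452 = 15.9774.
Welfare loss = ½ × 1.3205 × 15.9774 = $10.55 thousand.

$10.55 thousand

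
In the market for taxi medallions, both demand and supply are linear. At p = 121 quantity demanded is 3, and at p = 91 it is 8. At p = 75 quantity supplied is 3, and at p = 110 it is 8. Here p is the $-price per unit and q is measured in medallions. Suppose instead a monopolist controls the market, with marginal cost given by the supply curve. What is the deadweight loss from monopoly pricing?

Demand slope = (91 − 121)/(8 − 3) = −6, so p = 139 − 6q.
Supply slope = (110 − 75)/(8 − 3) = 7, so p = 54 + 7q.
Competitive equilibrium: 139 − 6q = 54 + 7q → q* = 6.5385, p* = 99.7692.
Marginal revenue: MR = 139 − 12q. Set MR = MC: 139 − 12q = 54 + 7q → q_m = 4.4737.
Price p_m = 139 − 6·4.4737 = 112.1578; MC(q_m) = 54 + 7·4.4737 = 85.3159.
Competitive q* = 6.5385, so Δq = 2.0648; wedge = 112.1578 − 85.3159 = 26.8419.
DWL = ½ × 2.0648 × 26.8419 = $27.71.

$27.71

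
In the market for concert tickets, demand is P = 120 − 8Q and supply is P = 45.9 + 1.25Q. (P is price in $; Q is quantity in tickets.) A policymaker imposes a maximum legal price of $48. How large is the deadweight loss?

Competitive equilibrium: 120 − 8Q = 45.9 + 1.25Q → Q* = 8.0108, P* = 55.9135.
At the ceiling P = 48, quantity supplied = (48 − 45.9)/1.25 = 1.68.
Willingness to pay at Q' = 1.68: 120 − 8·1.68 = 106.56.
ΔQ = 8.0108 − 1.68 = 6.3308; wedge = 106.56 − 48 = 58.56.
DWL = ½ × 6.3308 × 58.56 = $185.37.

$185.37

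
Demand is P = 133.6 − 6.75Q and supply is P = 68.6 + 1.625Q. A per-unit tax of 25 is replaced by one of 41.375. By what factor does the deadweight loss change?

2.739

Competitive equilibrium: 133.6 − 6.75Q = 68.6 + 1.625Q → Q* = 7.7612, P* = 81.2119.
For a per-unit tax t: ΔQ = t/8.375, so DWL = ½·t·(t/8.375) = t²/16.75.
At t = 25: DWL = 37.313. At t = 41.375: DWL = 102.202.
Ratio = (41.375/25)² = 2.739.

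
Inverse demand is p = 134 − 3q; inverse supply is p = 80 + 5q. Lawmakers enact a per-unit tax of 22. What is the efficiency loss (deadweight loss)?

Competitive equilibrium: 134 − 3q = 80 + 5q → q* = 6.75, p* = 113.75.
With the tax, the buyer price exceeds the seller price by 22: (134 − 3q) − (80 + 5q) = 22 → q' = 4.
Δq = 6.75 − 4 = 2.75; the wedge equals the tax, 22.
The triangle = ½ × 2.75 × 22 = 30.25.

30.25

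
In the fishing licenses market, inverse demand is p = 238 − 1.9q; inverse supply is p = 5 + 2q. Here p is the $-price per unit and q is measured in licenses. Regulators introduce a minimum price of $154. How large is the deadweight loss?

Competitive equilibrium: 238 − 1.9q = 5 + 2q → q* = 59.7436, p* = 124.4872.
At the floor p = 154, quantity demanded = (238 − 154)/1.9 = 44.2105.
Sellers' marginal cost at q' = 44.2105: 5 + 2·44.2105 = 93.421.
Δq = 59.7436 − 44.2105 = 15.5331; wedge = 154 − 93.421 = 60.579.
The triangle = ½ × 15.5331 × 60.579 = $470.49.

$470.49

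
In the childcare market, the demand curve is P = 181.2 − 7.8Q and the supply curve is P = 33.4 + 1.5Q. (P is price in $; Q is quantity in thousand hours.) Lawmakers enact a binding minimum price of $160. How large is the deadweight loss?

Competitive equilibrium: 181.2 − 7.8Q = 33.4 + 1.5Q → Q* = 15.89247, P* = 57.23871.
At the floor P = 160, quantity demanded = (181.2 − 160)/7.8 = 2.71795.
Sellers' marginal cost at Q' = 2.71795: 33.4 + 1.5·2.71795 = 37.47693.
ΔQ = 15.89247 − 2.71795 = 13.17452; wedge = 160 − 37.47693 = 122.52307.
The triangle = ½ × 13.17452 × 122.52307 = $807.09 thousand.

$807.09 thousand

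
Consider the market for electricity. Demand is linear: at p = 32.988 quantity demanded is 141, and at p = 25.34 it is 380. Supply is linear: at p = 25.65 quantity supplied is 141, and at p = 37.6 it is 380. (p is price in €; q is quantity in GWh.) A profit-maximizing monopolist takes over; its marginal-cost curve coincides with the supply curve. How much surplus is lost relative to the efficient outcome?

€171.62

Demand slope = (25.34 − 32.988)/(380 − 141) = −0.032, so p = 37.5 − 0.032q.
Supply slope = (37.6 − 25.65)/(380 − 141) = 0.05, so p = 18.6 + 0.05q.
Competitive equilibrium: 37.5 − 0.032q = 18.6 + 0.05q → q* = 230.4878, p* = 30.1244.
Marginal revenue: MR = 37.5 − 0.064q. Set MR = MC: 37.5 − 0.064q = 18.6 + 0.05q → q_m = 165.7895.
Price p_m = 37.5 − 0.032·165.7895 = 32.1947; MC(q_m) = 18.6 + 0.05·165.7895 = 26.8895.
Competitive q* = 230.4878, so Δq = 64.6983; wedge = 32.1947 − 26.8895 = 5.3052.
Welfare loss = ½ × 64.6983 × 5.3052 = €171.62.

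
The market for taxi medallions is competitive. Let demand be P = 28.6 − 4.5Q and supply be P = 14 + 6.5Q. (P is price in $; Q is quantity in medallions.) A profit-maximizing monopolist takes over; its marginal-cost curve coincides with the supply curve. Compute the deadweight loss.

$0.82

Competitive equilibrium: 28.6 − 4.5Q = 14 + 6.5Q → Q* = 1.3273, P* = 22.6273.
Marginal revenue: MR = 28.6 − 9Q. Set MR = MC: 28.6 − 9Q = 14 + 6.5Q → Q_m = 0.9419.
Price P_m = 28.6 − 4.5·0.9419 = 24.3615; MC(Q_m) = 14 + 6.5·0.9419 = 20.1224.
Competitive Q* = 1.3273, so ΔQ = 0.3854; wedge = 24.3615 − 20.1224 = 4.2391.
Welfare loss = ½ × 0.3854 × 4.2391 = $0.82.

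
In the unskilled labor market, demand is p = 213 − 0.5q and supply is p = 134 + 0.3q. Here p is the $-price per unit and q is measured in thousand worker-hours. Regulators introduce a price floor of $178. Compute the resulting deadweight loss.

Competitive equilibrium: 213 − 0.5q = 134 + 0.3q → q* = 98.75, p* = 163.625.
At the floor p = 178, quantity demanded = (213 − 178)/0.5 = 70.
Sellers' marginal cost at q' = 70: 134 + 0.3·70 = 155.
Δq = 98.75 − 70 = 28.75; wedge = 178 − 155 = 23.
The triangle = ½ × 28.75 × 23 = $330.625 thousand.

$330.625 thousand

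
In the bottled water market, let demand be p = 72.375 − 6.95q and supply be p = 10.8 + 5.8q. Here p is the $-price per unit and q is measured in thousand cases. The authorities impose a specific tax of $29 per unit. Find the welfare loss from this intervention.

$32.98 thousand

Competitive equilibrium: 72.375 − 6.95q = 10.8 + 5.8q → q* = 4.8294, p* = 38.8106.
With the tax, the buyer price exceeds the seller price by 29: (72.375 − 6.95q) − (10.8 + 5.8q) = 29 → q' = 2.5549.
Δq = 4.8294 − 2.5549 = 2.2745; the wedge equals the tax, 29.
Welfare loss = ½ × 2.2745 × 29 = $32.98 thousand.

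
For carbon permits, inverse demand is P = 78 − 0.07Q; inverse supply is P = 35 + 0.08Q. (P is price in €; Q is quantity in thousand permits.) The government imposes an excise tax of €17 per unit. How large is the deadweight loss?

€963.33 thousand

Competitive equilibrium: 78 − 0.07Q = 35 + 0.08Q → Q* = 286.6667, P* = 57.9333.
With the tax, the buyer price exceeds the seller price by 17: (78 − 0.07Q) − (35 + 0.08Q) = 17 → Q' = 173.3333.
ΔQ = 286.6667 − 173.3333 = 113.3334; the wedge equals the tax, 17.
The triangle = ½ × 113.3334 × 17 = €963.33 thousand.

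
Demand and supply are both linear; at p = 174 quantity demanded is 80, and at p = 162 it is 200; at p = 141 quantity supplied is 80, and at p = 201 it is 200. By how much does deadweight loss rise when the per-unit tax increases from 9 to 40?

Demand slope = (162 − 174)/(200 − 80) = −0.1, so p = 182 − 0.1q.
Supply slope = (201 − 141)/(200 − 80) = 0.5, so p = 101 + 0.5q.
Competitive equilibrium: 182 − 0.1q = 101 + 0.5q → q* = 135, p* = 168.5.
For a per-unit tax t: Δq = t/0.6, so DWL = ½·t·(t/0.6) = t²/1.2.
At t = 9: DWL = 67.5. At t = 40: DWL = 1333.333.
Increase = 1333.333 − 67.5 = 1265.83.

1265.83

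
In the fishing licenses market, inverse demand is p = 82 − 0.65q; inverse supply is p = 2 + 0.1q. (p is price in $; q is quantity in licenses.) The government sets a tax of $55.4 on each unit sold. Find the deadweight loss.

Competitive equilibrium: 82 − 0.65q = 2 + 0.1q → q* = 106.6667, p* = 12.6667.
With the tax, the buyer price exceeds the seller price by 55.4: (82 − 0.65q) − (2 + 0.1q) = 55.4 → q' = 32.8.
Δq = 106.6667 − 32.8 = 73.8667; the wedge equals the tax, 55.4.
Welfare loss = ½ × 73.8667 × 55.4 = $2046.11.

$2046.11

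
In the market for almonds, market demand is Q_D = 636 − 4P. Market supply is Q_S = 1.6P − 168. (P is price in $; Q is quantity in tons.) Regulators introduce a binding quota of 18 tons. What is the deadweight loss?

$836.04

In inverse form: demand P = 159 − 0.25Q, supply P = 105 + 0.625Q.
Competitive equilibrium: 159 − 0.25Q = 105 + 0.625Q → Q* = 61.7143, P* = 143.5714.
At Q = 18: demand price = 159 − 0.25·18 = 154.5; supply price = 105 + 0.625·18 = 116.25.
ΔQ = 61.7143 − 18 = 43.7143; wedge = 154.5 − 116.25 = 38.25.
Welfare loss = ½ × 43.7143 × 38.25 = $836.04.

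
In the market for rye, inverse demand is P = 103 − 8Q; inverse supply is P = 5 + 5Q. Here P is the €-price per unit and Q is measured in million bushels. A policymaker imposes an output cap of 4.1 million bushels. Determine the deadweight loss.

Competitive equilibrium: 103 − 8Q = 5 + 5Q → Q* = 7.5385, P* = 42.6923.
At Q = 4.1: demand price = 103 − 8·4.1 = 70.2; supply price = 5 + 5·4.1 = 25.5.
ΔQ = 7.5385 − 4.1 = 3.4385; wedge = 70.2 − 25.5 = 44.7.
Deadweight loss = ½ × 3.4385 × 44.7 = €76.85 million.

€76.85 million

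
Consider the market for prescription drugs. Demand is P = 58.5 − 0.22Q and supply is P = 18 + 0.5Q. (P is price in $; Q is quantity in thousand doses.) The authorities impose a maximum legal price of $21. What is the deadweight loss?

Competitive equilibrium: 58.5 − 0.22Q = 18 + 0.5Q → Q* = 56.25, P* = 46.125.
At the ceiling P = 21, quantity supplied = (21 − 18)/0.5 = 6.
Willingness to pay at Q' = 6: 58.5 − 0.22·6 = 57.18.
ΔQ = 56.25 − 6 = 50.25; wedge = 57.18 − 21 = 36.18.
Deadweight loss = ½ × 50.25 × 36.18 = $909.02 thousand.

$909.02 thousand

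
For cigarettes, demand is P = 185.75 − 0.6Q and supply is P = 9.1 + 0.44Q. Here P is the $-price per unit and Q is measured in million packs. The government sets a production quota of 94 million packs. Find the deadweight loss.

$2992.13 million

Competitive equilibrium: 185.75 − 0.6Q = 9.1 + 0.44Q → Q* = 169.8558, P* = 83.8365.
At Q = 94: demand price = 185.75 − 0.6·94 = 129.35; supply price = 9.1 + 0.44·94 = 50.46.
ΔQ = 169.8558 − 94 = 75.8558; wedge = 129.35 − 50.46 = 78.89.
The triangle = ½ × 75.8558 × 78.89 = $2992.13 million.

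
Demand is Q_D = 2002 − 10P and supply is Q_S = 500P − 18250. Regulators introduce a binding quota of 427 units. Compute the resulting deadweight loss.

70760.10

In inverse form: demand P = 200.2 − 0.1Q, supply P = 36.5 + 0.002Q.
Competitive equilibrium: 200.2 − 0.1Q = 36.5 + 0.002Q → Q* = 1604.90196, P* = 39.7098.
At Q = 427: demand price = 200.2 − 0.1·427 = 157.5; supply price = 36.5 + 0.002·427 = 37.354.
ΔQ = 1604.90196 − 427 = 1177.90196; wedge = 157.5 − 37.354 = 120.146.
Deadweight loss = ½ × 1177.90196 × 120.146 = 70760.10.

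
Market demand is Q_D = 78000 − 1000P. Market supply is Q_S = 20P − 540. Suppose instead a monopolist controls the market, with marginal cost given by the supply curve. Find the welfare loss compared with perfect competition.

9.43

In inverse form: demand P = 78 − 0.001Q, supply P = 27 + 0.05Q.
Competitive equilibrium: 78 − 0.001Q = 27 + 0.05Q → Q* = 1000, P* = 77.
Marginal revenue: MR = 78 − 0.002Q. Set MR = MC: 78 − 0.002Q = 27 + 0.05Q → Q_m = 980.7692.
Price P_m = 78 − 0.001·980.7692 = 77.0192; MC(Q_m) = 27 + 0.05·980.7692 = 76.0385.
Competitive Q* = 1000, so ΔQ = 19.2308; wedge = 77.0192 − 76.0385 = 0.9807.
The triangle = ½ × 19.2308 × 0.9807 = 9.43.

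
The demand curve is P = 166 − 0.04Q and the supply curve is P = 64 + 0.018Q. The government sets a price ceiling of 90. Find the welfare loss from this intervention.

Competitive equilibrium: 166 − 0.04Q = 64 + 0.018Q → Q* = 1758.6207, P* = 95.6552.
At the ceiling P = 90, quantity supplied = (90 − 64)/0.018 = 1444.4444.
Willingness to pay at Q' = 1444.4444: 166 − 0.04·1444.4444 = 108.2222.
ΔQ = 1758.6207 − 1444.4444 = 314.1763; wedge = 108.2222 − 90 = 18.2222.
The triangle = ½ × 314.1763 × 18.2222 = 2862.49.

2862.49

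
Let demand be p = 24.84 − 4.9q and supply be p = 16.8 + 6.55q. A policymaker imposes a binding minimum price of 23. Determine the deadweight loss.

Competitive equilibrium: 24.84 − 4.9q = 16.8 + 6.55q → q* = 0.7022, p* = 21.3993.
At the floor p = 23, quantity demanded = (24.84 − 23)/4.9 = 0.3755.
Sellers' marginal cost at q' = 0.3755: 16.8 + 6.55·0.3755 = 19.2595.
Δq = 0.7022 − 0.3755 = 0.3267; wedge = 23 − 19.2595 = 3.7405.
Deadweight loss = ½ × 0.3267 × 3.7405 = 0.61.

0.61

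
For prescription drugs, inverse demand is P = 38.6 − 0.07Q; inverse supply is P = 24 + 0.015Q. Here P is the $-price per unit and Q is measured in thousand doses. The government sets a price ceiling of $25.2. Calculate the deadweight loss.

Competitive equilibrium: 38.6 − 0.07Q = 24 + 0.015Q → Q* = 171.7647, P* = 26.5765.
At the ceiling P = 25.2, quantity supplied = (25.2 − 24)/0.015 = 80.
Willingness to pay at Q' = 80: 38.6 − 0.07·80 = 33.
ΔQ = 171.7647 − 80 = 91.7647; wedge = 33 − 25.2 = 7.8.
DWL = ½ × 91.7647 × 7.8 = $357.88 thousand.

$357.88 thousand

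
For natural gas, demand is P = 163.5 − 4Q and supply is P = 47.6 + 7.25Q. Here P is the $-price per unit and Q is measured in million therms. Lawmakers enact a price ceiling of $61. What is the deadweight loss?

Competitive equilibrium: 163.5 − 4Q = 47.6 + 7.25Q → Q* = 10.3022, P* = 122.2911.
At the ceiling P = 61, quantity supplied = (61 − 47.6)/7.25 = 1.8483.
Willingness to pay at Q' = 1.8483: 163.5 − 4·1.8483 = 156.1068.
ΔQ = 10.3022 − 1.8483 = 8.4539; wedge = 156.1068 − 61 = 95.1068.
Welfare loss = ½ × 8.4539 × 95.1068 = $402.01 million.

$402.01 million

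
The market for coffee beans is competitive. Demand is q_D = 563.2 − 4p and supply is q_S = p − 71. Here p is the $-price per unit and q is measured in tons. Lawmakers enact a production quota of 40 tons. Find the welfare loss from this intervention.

In inverse form: demand p = 140.8 − 0.25q, supply p = 71 + q.
Competitive equilibrium: 140.8 − 0.25q = 71 + q → q* = 55.84, p* = 126.84.
At q = 40: demand price = 140.8 − 0.25·40 = 130.8; supply price = 71 + 1·40 = 111.
Δq = 55.84 − 40 = 15.84; wedge = 130.8 − 111 = 19.8.
Deadweight loss = ½ × 15.84 × 19.8 = $156.816.

$156.816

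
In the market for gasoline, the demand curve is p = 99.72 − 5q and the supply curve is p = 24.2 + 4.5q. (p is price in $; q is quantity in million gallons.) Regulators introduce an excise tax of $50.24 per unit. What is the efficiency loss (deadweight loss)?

$132.85 million

Competitive equilibrium: 99.72 − 5q = 24.2 + 4.5q → q* = 7.94947, p* = 59.97263.
With the tax, the buyer price exceeds the seller price by 50.24: (99.72 − 5q) − (24.2 + 4.5q) = 50.24 → q' = 2.66105.
Δq = 7.94947 − 2.66105 = 5.28842; the wedge equals the tax, 50.24.
Deadweight loss = ½ × 5.28842 × 50.24 = $132.85 million.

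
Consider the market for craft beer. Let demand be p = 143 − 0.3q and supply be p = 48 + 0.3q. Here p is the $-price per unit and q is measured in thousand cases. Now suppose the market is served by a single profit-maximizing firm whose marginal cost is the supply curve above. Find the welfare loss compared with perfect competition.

$835.65 thousand

Competitive equilibrium: 143 − 0.3q = 48 + 0.3q → q* = 158.3333, p* = 95.5.
Marginal revenue: MR = 143 − 0.6q. Set MR = MC: 143 − 0.6q = 48 + 0.3q → q_m = 105.5556.
Price p_m = 143 − 0.3·105.5556 = 111.3333; MC(q_m) = 48 + 0.3·105.5556 = 79.6667.
Competitive q* = 158.3333, so Δq = 52.7777; wedge = 111.3333 − 79.6667 = 31.6666.
Deadweight loss = ½ × 52.7777 × 31.6666 = $835.65 thousand.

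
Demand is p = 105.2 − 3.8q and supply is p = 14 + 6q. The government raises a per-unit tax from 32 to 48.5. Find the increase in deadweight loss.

67.77

Competitive equilibrium: 105.2 − 3.8q = 14 + 6q → q* = 9.3061, p* = 69.8367.
For a per-unit tax t: Δq = t/9.8, so DWL = ½·t·(t/9.8) = t²/19.6.
At t = 32: DWL = 52.245. At t = 48.5: DWL = 120.013.
Increase = 120.013 − 52.245 = 67.77.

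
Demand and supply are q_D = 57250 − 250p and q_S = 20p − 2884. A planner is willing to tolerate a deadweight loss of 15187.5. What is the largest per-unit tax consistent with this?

In inverse form: demand p = 229 − 0.004q, supply p = 144.2 + 0.05q.
Competitive equilibrium: 229 − 0.004q = 144.2 + 0.05q → q* = 1570.3704, p* = 222.7185.
A tax t gives Δq = t/0.054 and wedge t, so DWL = t²/0.108.
t²/0.108 = 15187.5 → t² = 1640.25 → t = 40.5.

40.5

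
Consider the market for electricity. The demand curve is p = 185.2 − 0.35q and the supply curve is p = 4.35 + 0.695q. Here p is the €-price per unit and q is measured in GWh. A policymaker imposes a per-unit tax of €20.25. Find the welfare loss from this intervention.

Competitive equilibrium: 185.2 − 0.35q = 4.35 + 0.695q → q* = 173.0622, p* = 124.6282.
With the tax, the buyer price exceeds the seller price by 20.25: (185.2 − 0.35q) − (4.35 + 0.695q) = 20.25 → q' = 153.6842.
Δq = 173.0622 − 153.6842 = 19.378; the wedge equals the tax, 20.25.
DWL = ½ × 19.378 × 20.25 = €196.20.

€196.20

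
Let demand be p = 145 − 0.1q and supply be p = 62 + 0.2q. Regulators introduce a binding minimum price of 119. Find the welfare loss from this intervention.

41.67

Competitive equilibrium: 145 − 0.1q = 62 + 0.2q → q* = 276.6667, p* = 117.3333.
At the floor p = 119, quantity demanded = (145 − 119)/0.1 = 260.
Sellers' marginal cost at q' = 260: 62 + 0.2·260 = 114.
Δq = 276.6667 − 260 = 16.6667; wedge = 119 − 114 = 5.
The triangle = ½ × 16.6667 × 5 = 41.67.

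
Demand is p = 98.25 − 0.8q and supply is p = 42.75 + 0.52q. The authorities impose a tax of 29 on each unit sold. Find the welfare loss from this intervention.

318.56

Competitive equilibrium: 98.25 − 0.8q = 42.75 + 0.52q → q* = 42.0455, p* = 64.6136.
With the tax, the buyer price exceeds the seller price by 29: (98.25 − 0.8q) − (42.75 + 0.52q) = 29 → q' = 20.0758.
Δq = 42.0455 − 20.0758 = 21.9697; the wedge equals the tax, 29.
The triangle = ½ × 21.9697 × 29 = 318.56.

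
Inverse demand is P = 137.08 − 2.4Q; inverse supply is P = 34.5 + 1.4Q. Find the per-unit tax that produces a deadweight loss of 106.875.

28.5

Competitive equilibrium: 137.08 − 2.4Q = 34.5 + 1.4Q → Q* = 26.9947, P* = 72.2926.
A tax t gives ΔQ = t/3.8 and wedge t, so DWL = t²/7.6.
t²/7.6 = 106.875 → t² = 812.25 → t = 28.5.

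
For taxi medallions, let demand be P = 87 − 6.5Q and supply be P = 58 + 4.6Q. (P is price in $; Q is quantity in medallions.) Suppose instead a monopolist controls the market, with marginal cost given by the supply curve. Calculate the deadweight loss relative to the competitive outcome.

$5.17

Competitive equilibrium: 87 − 6.5Q = 58 + 4.6Q → Q* = 2.6126, P* = 70.018.
Marginal revenue: MR = 87 − 13Q. Set MR = MC: 87 − 13Q = 58 + 4.6Q → Q_m = 1.6477.
Price P_m = 87 − 6.5·1.6477 = 76.29; MC(Q_m) = 58 + 4.6·1.6477 = 65.5794.
Competitive Q* = 2.6126, so ΔQ = 0.9649; wedge = 76.29 − 65.5794 = 10.7106.
The triangle = ½ × 0.9649 × 10.7106 = $5.17.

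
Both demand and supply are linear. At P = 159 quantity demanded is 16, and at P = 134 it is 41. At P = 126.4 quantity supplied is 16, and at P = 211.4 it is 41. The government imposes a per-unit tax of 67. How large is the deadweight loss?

510.11

Demand slope = (134 − 159)/(41 − 16) = −1, so P = 175 − Q.
Supply slope = (211.4 − 126.4)/(41 − 16) = 3.4, so P = 72 + 3.4Q.
Competitive equilibrium: 175 − Q = 72 + 3.4Q → Q* = 23.4091, P* = 151.5909.
With the tax, the buyer price exceeds the seller price by 67: (175 − Q) − (72 + 3.4Q) = 67 → Q' = 8.1818.
ΔQ = 23.4091 − 8.1818 = 15.2273; the wedge equals the tax, 67.
The triangle = ½ × 15.2273 × 67 = 510.11.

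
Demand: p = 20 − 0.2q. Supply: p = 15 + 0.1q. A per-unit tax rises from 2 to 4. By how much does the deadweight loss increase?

20

Competitive equilibrium: 20 − 0.2q = 15 + 0.1q → q* = 16.6667, p* = 16.6667.
For a per-unit tax t: Δq = t/0.3, so DWL = ½·t·(t/0.3) = t²/0.6.
At t = 2: DWL = 6.667. At t = 4: DWL = 26.667.
Increase = 26.667 − 6.667 = 20.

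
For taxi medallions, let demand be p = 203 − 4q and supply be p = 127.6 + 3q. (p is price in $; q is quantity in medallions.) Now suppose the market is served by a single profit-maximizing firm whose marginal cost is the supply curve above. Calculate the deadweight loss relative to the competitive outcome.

Competitive equilibrium: 203 − 4q = 127.6 + 3q → q* = 10.7714, p* = 159.9143.
Marginal revenue: MR = 203 − 8q. Set MR = MC: 203 − 8q = 127.6 + 3q → q_m = 6.8545.
Price p_m = 203 − 4·6.8545 = 175.582; MC(q_m) = 127.6 + 3·6.8545 = 148.1635.
Competitive q* = 10.7714, so Δq = 3.9169; wedge = 175.582 − 148.1635 = 27.4185.
The triangle = ½ × 3.9169 × 27.4185 = $53.70.

$53.70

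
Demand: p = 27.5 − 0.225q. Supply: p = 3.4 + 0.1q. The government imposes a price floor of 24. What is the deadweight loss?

Competitive equilibrium: 27.5 − 0.225q = 3.4 + 0.1q → q* = 74.15385, p* = 10.81538.
At the floor p = 24, quantity demanded = (27.5 − 24)/0.225 = 15.55556.
Sellers' marginal cost at q' = 15.55556: 3.4 + 0.1·15.55556 = 4.95556.
Δq = 74.15385 − 15.55556 = 58.59829; wedge = 24 − 4.95556 = 19.04444.
Welfare loss = ½ × 58.59829 × 19.04444 = 557.99.

557.99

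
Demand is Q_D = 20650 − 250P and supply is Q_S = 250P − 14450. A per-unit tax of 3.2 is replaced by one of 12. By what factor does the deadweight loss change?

In inverse form: demand P = 82.6 − 0.004Q, supply P = 57.8 + 0.004Q.
Competitive equilibrium: 82.6 − 0.004Q = 57.8 + 0.004Q → Q* = 3100, P* = 70.2.
For a per-unit tax t: ΔQ = t/0.008, so DWL = ½·t·(t/0.008) = t²/0.016.
At t = 3.2: DWL = 640. At t = 12: DWL = 9000.
Ratio = (12/3.2)² = 14.0625.

14.0625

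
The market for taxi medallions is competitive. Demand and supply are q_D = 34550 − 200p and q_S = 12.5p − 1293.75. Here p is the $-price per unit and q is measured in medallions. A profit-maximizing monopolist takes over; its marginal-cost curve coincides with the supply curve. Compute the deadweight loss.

In inverse form: demand p = 172.75 − 0.005q, supply p = 103.5 + 0.08q.
Competitive equilibrium: 172.75 − 0.005q = 103.5 + 0.08q → q* = 814.7059, p* = 168.6765.
Marginal revenue: MR = 172.75 − 0.01q. Set MR = MC: 172.75 − 0.01q = 103.5 + 0.08q → q_m = 769.4444.
Price p_m = 172.75 − 0.005·769.4444 = 168.9028; MC(q_m) = 103.5 + 0.08·769.4444 = 165.0556.
Competitive q* = 814.7059, so Δq = 45.2615; wedge = 168.9028 − 165.0556 = 3.8472.
The triangle = ½ × 45.2615 × 3.8472 = $87.07.

$87.07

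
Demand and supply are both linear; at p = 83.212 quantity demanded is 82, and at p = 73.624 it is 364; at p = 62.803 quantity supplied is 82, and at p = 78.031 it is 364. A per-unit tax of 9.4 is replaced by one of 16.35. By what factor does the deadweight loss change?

3.025

Demand slope = (73.624 − 83.212)/(364 − 82) = −0.034, so p = 86 − 0.034q.
Supply slope = (78.031 − 62.803)/(364 − 82) = 0.054, so p = 58.375 + 0.054q.
Competitive equilibrium: 86 − 0.034q = 58.375 + 0.054q → q* = 313.9205, p* = 75.3267.
For a per-unit tax t: Δq = t/0.088, so DWL = ½·t·(t/0.088) = t²/0.176.
At t = 9.4: DWL = 502.045. At t = 16.35: DWL = 1518.878.
Ratio = (16.35/9.4)² = 3.025.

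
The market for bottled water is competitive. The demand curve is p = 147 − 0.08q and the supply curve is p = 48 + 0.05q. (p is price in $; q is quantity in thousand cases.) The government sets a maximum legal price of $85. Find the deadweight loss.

$30.15 thousand

Competitive equilibrium: 147 − 0.08q = 48 + 0.05q → q* = 761.5385, p* = 86.0769.
At the ceiling p = 85, quantity supplied = (85 − 48)/0.05 = 740.
Willingness to pay at q' = 740: 147 − 0.08·740 = 87.8.
Δq = 761.5385 − 740 = 21.5385; wedge = 87.8 − 85 = 2.8.
DWL = ½ × 21.5385 × 2.8 = $30.15 thousand.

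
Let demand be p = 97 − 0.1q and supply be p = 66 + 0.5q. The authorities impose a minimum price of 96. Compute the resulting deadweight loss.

Competitive equilibrium: 97 − 0.1q = 66 + 0.5q → q* = 51.6667, p* = 91.8333.
At the floor p = 96, quantity demanded = (97 − 96)/0.1 = 10.
Sellers' marginal cost at q' = 10: 66 + 0.5·10 = 71.
Δq = 51.6667 − 10 = 41.6667; wedge = 96 − 71 = 25.
The triangle = ½ × 41.6667 × 25 = 520.83.

520.83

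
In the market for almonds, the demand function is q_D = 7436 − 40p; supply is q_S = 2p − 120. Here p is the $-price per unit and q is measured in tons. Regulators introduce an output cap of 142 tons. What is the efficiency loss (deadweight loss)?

In inverse form: demand p = 185.9 − 0.025q, supply p = 60 + 0.5q.
Competitive equilibrium: 185.9 − 0.025q = 60 + 0.5q → q* = 239.8095, p* = 179.9048.
At q = 142: demand price = 185.9 − 0.025·142 = 182.35; supply price = 60 + 0.5·142 = 131.
Δq = 239.8095 − 142 = 97.8095; wedge = 182.35 − 131 = 51.35.
DWL = ½ × 97.8095 × 51.35 = $2511.26.

$2511.26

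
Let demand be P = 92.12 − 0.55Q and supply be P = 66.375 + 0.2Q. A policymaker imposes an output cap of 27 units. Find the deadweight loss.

20.13

Competitive equilibrium: 92.12 − 0.55Q = 66.375 + 0.2Q → Q* = 34.3267, P* = 73.2403.
At Q = 27: demand price = 92.12 − 0.55·27 = 77.27; supply price = 66.375 + 0.2·27 = 71.775.
ΔQ = 34.3267 − 27 = 7.3267; wedge = 77.27 − 71.775 = 5.495.
Welfare loss = ½ × 7.3267 × 5.495 = 20.13.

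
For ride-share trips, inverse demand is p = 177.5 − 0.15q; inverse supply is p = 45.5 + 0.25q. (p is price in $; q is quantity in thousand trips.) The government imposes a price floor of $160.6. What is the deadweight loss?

Competitive equilibrium: 177.5 − 0.15q = 45.5 + 0.25q → q* = 330, p* = 128.
At the floor p = 160.6, quantity demanded = (177.5 − 160.6)/0.15 = 112.66667.
Sellers' marginal cost at q' = 112.66667: 45.5 + 0.25·112.66667 = 73.66667.
Δq = 330 − 112.66667 = 217.33333; wedge = 160.6 − 73.66667 = 86.93333.
Deadweight loss = ½ × 217.33333 × 86.93333 = $9446.76 thousand.

$9446.76 thousand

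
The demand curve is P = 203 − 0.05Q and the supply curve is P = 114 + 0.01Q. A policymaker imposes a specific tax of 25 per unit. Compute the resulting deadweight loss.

Competitive equilibrium: 203 − 0.05Q = 114 + 0.01Q → Q* = 1483.3333, P* = 128.8333.
With the tax, the buyer price exceeds the seller price by 25: (203 − 0.05Q) − (114 + 0.01Q) = 25 → Q' = 1066.6667.
ΔQ = 1483.3333 − 1066.6667 = 416.6666; the wedge equals the tax, 25.
Welfare loss = ½ × 416.6666 × 25 = 5208.33.

5208.33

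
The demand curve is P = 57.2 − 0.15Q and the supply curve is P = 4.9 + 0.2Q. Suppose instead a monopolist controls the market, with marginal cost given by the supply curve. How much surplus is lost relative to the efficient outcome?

351.68

Competitive equilibrium: 57.2 − 0.15Q = 4.9 + 0.2Q → Q* = 149.4286, P* = 34.7857.
Marginal revenue: MR = 57.2 − 0.3Q. Set MR = MC: 57.2 − 0.3Q = 4.9 + 0.2Q → Q_m = 104.6.
Price P_m = 57.2 − 0.15·104.6 = 41.51; MC(Q_m) = 4.9 + 0.2·104.6 = 25.82.
Competitive Q* = 149.4286, so ΔQ = 44.8286; wedge = 41.51 − 25.82 = 15.69.
Welfare loss = ½ × 44.8286 × 15.69 = 351.68.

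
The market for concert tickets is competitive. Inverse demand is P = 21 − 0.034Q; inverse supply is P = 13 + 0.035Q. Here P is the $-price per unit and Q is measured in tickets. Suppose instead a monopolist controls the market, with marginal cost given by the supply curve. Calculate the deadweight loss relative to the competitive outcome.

Competitive equilibrium: 21 − 0.034Q = 13 + 0.035Q → Q* = 115.942, P* = 17.058.
Marginal revenue: MR = 21 − 0.068Q. Set MR = MC: 21 − 0.068Q = 13 + 0.035Q → Q_m = 77.6699.
Price P_m = 21 − 0.034·77.6699 = 18.3592; MC(Q_m) = 13 + 0.035·77.6699 = 15.7184.
Competitive Q* = 115.942, so ΔQ = 38.2721; wedge = 18.3592 − 15.7184 = 2.6408.
Welfare loss = ½ × 38.2721 × 2.6408 = $50.53.

$50.53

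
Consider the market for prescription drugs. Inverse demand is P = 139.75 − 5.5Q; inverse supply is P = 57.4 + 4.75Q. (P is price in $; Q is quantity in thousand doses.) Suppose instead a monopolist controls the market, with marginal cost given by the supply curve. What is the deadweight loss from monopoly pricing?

Competitive equilibrium: 139.75 − 5.5Q = 57.4 + 4.75Q → Q* = 8.0341, P* = 95.5622.
Marginal revenue: MR = 139.75 − 11Q. Set MR = MC: 139.75 − 11Q = 57.4 + 4.75Q → Q_m = 5.2286.
Price P_m = 139.75 − 5.5·5.2286 = 110.9927; MC(Q_m) = 57.4 + 4.75·5.2286 = 82.2359.
Competitive Q* = 8.0341, so ΔQ = 2.8055; wedge = 110.9927 − 82.2359 = 28.7568.
Deadweight loss = ½ × 2.8055 × 28.7568 = $40.34 thousand.

$40.34 thousand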